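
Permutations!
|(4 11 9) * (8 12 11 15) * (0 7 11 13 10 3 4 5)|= |(0 7 11 9 5)(3 4 15 8 12 13 10)|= 35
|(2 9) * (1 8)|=2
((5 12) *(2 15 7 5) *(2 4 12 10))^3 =((2 15 7 5 10)(4 12))^3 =(2 5 15 10 7)(4 12)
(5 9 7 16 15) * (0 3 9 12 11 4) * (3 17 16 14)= [17, 1, 2, 9, 0, 12, 6, 14, 8, 7, 10, 4, 11, 13, 3, 5, 15, 16]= (0 17 16 15 5 12 11 4)(3 9 7 14)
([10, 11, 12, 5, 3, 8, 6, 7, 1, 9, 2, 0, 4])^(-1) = [11, 8, 10, 4, 12, 3, 6, 7, 5, 9, 0, 1, 2]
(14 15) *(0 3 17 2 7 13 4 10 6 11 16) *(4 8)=(0 3 17 2 7 13 8 4 10 6 11 16)(14 15)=[3, 1, 7, 17, 10, 5, 11, 13, 4, 9, 6, 16, 12, 8, 15, 14, 0, 2]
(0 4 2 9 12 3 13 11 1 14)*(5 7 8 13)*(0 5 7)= (0 4 2 9 12 3 7 8 13 11 1 14 5)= [4, 14, 9, 7, 2, 0, 6, 8, 13, 12, 10, 1, 3, 11, 5]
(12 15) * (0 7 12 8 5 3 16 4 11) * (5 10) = (0 7 12 15 8 10 5 3 16 4 11) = [7, 1, 2, 16, 11, 3, 6, 12, 10, 9, 5, 0, 15, 13, 14, 8, 4]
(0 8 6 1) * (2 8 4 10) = (0 4 10 2 8 6 1) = [4, 0, 8, 3, 10, 5, 1, 7, 6, 9, 2]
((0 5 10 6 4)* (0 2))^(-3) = (0 6)(2 10)(4 5)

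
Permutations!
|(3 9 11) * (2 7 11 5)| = 6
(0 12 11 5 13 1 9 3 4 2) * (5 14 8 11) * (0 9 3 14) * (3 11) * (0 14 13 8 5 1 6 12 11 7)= (0 11 14 5 8 3 4 2 9 13 6 12 1 7)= [11, 7, 9, 4, 2, 8, 12, 0, 3, 13, 10, 14, 1, 6, 5]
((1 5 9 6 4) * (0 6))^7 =((0 6 4 1 5 9))^7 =(0 6 4 1 5 9)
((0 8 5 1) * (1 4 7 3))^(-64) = ((0 8 5 4 7 3 1))^(-64) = (0 1 3 7 4 5 8)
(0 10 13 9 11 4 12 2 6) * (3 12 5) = (0 10 13 9 11 4 5 3 12 2 6) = [10, 1, 6, 12, 5, 3, 0, 7, 8, 11, 13, 4, 2, 9]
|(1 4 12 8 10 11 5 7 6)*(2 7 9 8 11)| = 11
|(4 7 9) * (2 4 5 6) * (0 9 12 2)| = 4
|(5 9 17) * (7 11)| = |(5 9 17)(7 11)| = 6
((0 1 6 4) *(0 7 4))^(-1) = (0 6 1)(4 7)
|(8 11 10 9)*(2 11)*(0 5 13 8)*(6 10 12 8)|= |(0 5 13 6 10 9)(2 11 12 8)|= 12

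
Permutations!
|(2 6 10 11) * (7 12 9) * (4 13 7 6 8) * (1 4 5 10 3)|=40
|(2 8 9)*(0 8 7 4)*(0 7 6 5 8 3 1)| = |(0 3 1)(2 6 5 8 9)(4 7)| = 30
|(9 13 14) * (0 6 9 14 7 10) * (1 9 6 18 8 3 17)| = 10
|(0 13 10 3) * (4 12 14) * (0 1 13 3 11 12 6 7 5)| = 12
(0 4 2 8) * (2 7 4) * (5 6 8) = (0 2 5 6 8)(4 7) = [2, 1, 5, 3, 7, 6, 8, 4, 0]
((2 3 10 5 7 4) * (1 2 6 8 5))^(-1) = (1 10 3 2)(4 7 5 8 6)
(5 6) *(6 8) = (5 8 6) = [0, 1, 2, 3, 4, 8, 5, 7, 6]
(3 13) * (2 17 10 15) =(2 17 10 15)(3 13) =[0, 1, 17, 13, 4, 5, 6, 7, 8, 9, 15, 11, 12, 3, 14, 2, 16, 10]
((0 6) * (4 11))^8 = (11)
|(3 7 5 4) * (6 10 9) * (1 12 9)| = |(1 12 9 6 10)(3 7 5 4)| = 20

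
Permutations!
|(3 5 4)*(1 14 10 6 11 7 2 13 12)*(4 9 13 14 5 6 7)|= 20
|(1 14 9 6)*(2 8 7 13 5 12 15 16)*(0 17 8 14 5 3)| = |(0 17 8 7 13 3)(1 5 12 15 16 2 14 9 6)| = 18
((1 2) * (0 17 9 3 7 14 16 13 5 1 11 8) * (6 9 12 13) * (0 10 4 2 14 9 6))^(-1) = ((0 17 12 13 5 1 14 16)(2 11 8 10 4)(3 7 9))^(-1) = (0 16 14 1 5 13 12 17)(2 4 10 8 11)(3 9 7)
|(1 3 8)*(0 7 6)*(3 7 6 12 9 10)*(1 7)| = 6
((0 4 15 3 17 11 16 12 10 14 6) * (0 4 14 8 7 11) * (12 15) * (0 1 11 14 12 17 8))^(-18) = (1 3 6 11 8 4 16 7 17 15 14)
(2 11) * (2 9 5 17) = (2 11 9 5 17) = [0, 1, 11, 3, 4, 17, 6, 7, 8, 5, 10, 9, 12, 13, 14, 15, 16, 2]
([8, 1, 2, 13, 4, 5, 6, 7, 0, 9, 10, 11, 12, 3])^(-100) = [0, 1, 2, 3, 4, 5, 6, 7, 8, 9, 10, 11, 12, 13]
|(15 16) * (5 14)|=2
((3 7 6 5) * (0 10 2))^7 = ((0 10 2)(3 7 6 5))^7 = (0 10 2)(3 5 6 7)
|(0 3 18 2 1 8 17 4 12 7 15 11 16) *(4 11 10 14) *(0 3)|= 24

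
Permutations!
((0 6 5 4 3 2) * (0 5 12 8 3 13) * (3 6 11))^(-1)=((0 11 3 2 5 4 13)(6 12 8))^(-1)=(0 13 4 5 2 3 11)(6 8 12)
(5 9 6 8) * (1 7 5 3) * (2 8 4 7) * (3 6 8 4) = (1 2 4 7 5 9 8 6 3) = [0, 2, 4, 1, 7, 9, 3, 5, 6, 8]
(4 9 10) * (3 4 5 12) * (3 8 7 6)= [0, 1, 2, 4, 9, 12, 3, 6, 7, 10, 5, 11, 8]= (3 4 9 10 5 12 8 7 6)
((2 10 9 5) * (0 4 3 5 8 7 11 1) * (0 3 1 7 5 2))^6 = (11)(0 9 3)(1 5 10)(2 4 8)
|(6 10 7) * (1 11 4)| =3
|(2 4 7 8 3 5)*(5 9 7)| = 12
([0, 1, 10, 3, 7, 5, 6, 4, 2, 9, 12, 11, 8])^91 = [0, 1, 8, 3, 7, 5, 6, 4, 12, 9, 2, 11, 10]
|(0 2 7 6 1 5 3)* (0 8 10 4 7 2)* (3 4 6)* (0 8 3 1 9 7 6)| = 6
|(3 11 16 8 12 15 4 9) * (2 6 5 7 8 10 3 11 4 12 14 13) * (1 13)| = |(1 13 2 6 5 7 8 14)(3 4 9 11 16 10)(12 15)| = 24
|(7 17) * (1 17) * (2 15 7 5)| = |(1 17 5 2 15 7)| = 6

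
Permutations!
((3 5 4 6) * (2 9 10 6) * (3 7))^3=(2 6 5 9 7 4 10 3)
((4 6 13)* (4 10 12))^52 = (4 13 12 6 10)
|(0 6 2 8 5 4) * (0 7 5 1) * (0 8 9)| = 12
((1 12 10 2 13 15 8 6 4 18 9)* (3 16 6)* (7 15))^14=(18)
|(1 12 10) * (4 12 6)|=5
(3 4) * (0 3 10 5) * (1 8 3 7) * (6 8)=(0 7 1 6 8 3 4 10 5)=[7, 6, 2, 4, 10, 0, 8, 1, 3, 9, 5]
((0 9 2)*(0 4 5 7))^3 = ((0 9 2 4 5 7))^3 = (0 4)(2 7)(5 9)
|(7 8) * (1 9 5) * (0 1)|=4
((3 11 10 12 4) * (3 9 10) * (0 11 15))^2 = (0 3)(4 10)(9 12)(11 15)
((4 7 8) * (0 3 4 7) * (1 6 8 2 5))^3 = (1 7)(2 6)(5 8)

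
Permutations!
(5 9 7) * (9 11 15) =[0, 1, 2, 3, 4, 11, 6, 5, 8, 7, 10, 15, 12, 13, 14, 9] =(5 11 15 9 7)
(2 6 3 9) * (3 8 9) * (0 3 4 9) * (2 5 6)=[3, 1, 2, 4, 9, 6, 8, 7, 0, 5]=(0 3 4 9 5 6 8)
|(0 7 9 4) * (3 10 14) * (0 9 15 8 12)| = |(0 7 15 8 12)(3 10 14)(4 9)| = 30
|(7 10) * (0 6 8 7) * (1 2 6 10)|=|(0 10)(1 2 6 8 7)|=10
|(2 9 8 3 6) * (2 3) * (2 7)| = 4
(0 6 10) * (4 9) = (0 6 10)(4 9) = [6, 1, 2, 3, 9, 5, 10, 7, 8, 4, 0]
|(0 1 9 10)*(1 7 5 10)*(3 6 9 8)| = 20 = |(0 7 5 10)(1 8 3 6 9)|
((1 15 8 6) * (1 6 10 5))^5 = (15)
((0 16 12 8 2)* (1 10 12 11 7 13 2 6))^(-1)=(0 2 13 7 11 16)(1 6 8 12 10)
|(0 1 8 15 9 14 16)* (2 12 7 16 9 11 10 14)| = 12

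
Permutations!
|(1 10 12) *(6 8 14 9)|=12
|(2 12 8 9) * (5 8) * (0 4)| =|(0 4)(2 12 5 8 9)| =10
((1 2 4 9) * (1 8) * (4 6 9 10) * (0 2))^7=((0 2 6 9 8 1)(4 10))^7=(0 2 6 9 8 1)(4 10)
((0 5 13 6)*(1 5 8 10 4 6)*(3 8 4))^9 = ((0 4 6)(1 5 13)(3 8 10))^9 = (13)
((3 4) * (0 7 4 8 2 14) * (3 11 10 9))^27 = ((0 7 4 11 10 9 3 8 2 14))^27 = (0 8 10 7 2 9 4 14 3 11)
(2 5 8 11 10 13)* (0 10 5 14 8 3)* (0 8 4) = (0 10 13 2 14 4)(3 8 11 5) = [10, 1, 14, 8, 0, 3, 6, 7, 11, 9, 13, 5, 12, 2, 4]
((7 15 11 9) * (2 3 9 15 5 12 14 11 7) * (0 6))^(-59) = (0 6)(2 3 9)(5 12 14 11 15 7)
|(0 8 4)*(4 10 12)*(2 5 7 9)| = |(0 8 10 12 4)(2 5 7 9)| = 20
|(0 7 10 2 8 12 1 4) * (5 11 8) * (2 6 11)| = 18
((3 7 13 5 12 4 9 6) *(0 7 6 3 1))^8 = ((0 7 13 5 12 4 9 3 6 1))^8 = (0 6 9 12 13)(1 3 4 5 7)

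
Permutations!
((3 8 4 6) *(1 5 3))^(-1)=(1 6 4 8 3 5)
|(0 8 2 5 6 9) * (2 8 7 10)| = 7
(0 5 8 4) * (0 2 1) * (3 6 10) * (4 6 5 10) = [10, 0, 1, 5, 2, 8, 4, 7, 6, 9, 3] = (0 10 3 5 8 6 4 2 1)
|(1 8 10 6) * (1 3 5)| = |(1 8 10 6 3 5)| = 6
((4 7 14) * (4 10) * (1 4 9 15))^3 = (1 14 15 7 9 4 10)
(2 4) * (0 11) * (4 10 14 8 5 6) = (0 11)(2 10 14 8 5 6 4) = [11, 1, 10, 3, 2, 6, 4, 7, 5, 9, 14, 0, 12, 13, 8]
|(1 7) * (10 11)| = |(1 7)(10 11)| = 2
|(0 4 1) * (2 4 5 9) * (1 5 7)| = |(0 7 1)(2 4 5 9)| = 12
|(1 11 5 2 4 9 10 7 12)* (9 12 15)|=12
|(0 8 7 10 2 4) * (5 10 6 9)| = 9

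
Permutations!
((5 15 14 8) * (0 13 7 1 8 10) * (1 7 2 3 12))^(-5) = (0 8 13 5 2 15 3 14 12 10 1)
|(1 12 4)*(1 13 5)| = |(1 12 4 13 5)| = 5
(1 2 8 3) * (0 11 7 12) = (0 11 7 12)(1 2 8 3) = [11, 2, 8, 1, 4, 5, 6, 12, 3, 9, 10, 7, 0]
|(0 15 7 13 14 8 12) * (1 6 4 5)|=28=|(0 15 7 13 14 8 12)(1 6 4 5)|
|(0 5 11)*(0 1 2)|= 5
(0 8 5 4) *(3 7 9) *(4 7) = (0 8 5 7 9 3 4) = [8, 1, 2, 4, 0, 7, 6, 9, 5, 3]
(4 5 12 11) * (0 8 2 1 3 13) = [8, 3, 1, 13, 5, 12, 6, 7, 2, 9, 10, 4, 11, 0] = (0 8 2 1 3 13)(4 5 12 11)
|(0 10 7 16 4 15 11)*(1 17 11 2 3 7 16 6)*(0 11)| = |(0 10 16 4 15 2 3 7 6 1 17)| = 11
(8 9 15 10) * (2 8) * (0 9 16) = (0 9 15 10 2 8 16) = [9, 1, 8, 3, 4, 5, 6, 7, 16, 15, 2, 11, 12, 13, 14, 10, 0]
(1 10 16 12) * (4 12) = (1 10 16 4 12) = [0, 10, 2, 3, 12, 5, 6, 7, 8, 9, 16, 11, 1, 13, 14, 15, 4]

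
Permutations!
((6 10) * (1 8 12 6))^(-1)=((1 8 12 6 10))^(-1)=(1 10 6 12 8)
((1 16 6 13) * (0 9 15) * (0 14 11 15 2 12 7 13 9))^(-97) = ((1 16 6 9 2 12 7 13)(11 15 14))^(-97) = (1 13 7 12 2 9 6 16)(11 14 15)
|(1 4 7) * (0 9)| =|(0 9)(1 4 7)| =6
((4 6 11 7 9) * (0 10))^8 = (4 7 6 9 11)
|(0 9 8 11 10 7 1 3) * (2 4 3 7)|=8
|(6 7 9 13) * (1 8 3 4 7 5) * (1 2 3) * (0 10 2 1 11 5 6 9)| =|(0 10 2 3 4 7)(1 8 11 5)(9 13)| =12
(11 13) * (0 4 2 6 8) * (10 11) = (0 4 2 6 8)(10 11 13) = [4, 1, 6, 3, 2, 5, 8, 7, 0, 9, 11, 13, 12, 10]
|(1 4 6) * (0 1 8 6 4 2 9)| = |(0 1 2 9)(6 8)| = 4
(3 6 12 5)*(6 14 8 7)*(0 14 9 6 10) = (0 14 8 7 10)(3 9 6 12 5) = [14, 1, 2, 9, 4, 3, 12, 10, 7, 6, 0, 11, 5, 13, 8]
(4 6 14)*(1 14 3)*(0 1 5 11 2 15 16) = (0 1 14 4 6 3 5 11 2 15 16) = [1, 14, 15, 5, 6, 11, 3, 7, 8, 9, 10, 2, 12, 13, 4, 16, 0]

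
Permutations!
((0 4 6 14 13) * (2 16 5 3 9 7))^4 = (0 13 14 6 4)(2 9 5)(3 16 7) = ((0 4 6 14 13)(2 16 5 3 9 7))^4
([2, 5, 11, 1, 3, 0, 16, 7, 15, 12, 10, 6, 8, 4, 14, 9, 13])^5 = [13, 6, 4, 11, 2, 16, 1, 7, 15, 12, 10, 3, 8, 0, 14, 9, 5]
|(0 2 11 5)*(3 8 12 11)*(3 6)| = 8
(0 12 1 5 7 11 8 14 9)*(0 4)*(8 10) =[12, 5, 2, 3, 0, 7, 6, 11, 14, 4, 8, 10, 1, 13, 9] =(0 12 1 5 7 11 10 8 14 9 4)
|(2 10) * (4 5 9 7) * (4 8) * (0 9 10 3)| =|(0 9 7 8 4 5 10 2 3)| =9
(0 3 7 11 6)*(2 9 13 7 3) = (0 2 9 13 7 11 6) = [2, 1, 9, 3, 4, 5, 0, 11, 8, 13, 10, 6, 12, 7]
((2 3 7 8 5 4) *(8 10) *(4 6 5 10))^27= (2 4 7 3)(5 6)(8 10)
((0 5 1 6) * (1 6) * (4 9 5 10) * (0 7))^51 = (0 4 5 7 10 9 6)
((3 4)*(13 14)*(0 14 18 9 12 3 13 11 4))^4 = ((0 14 11 4 13 18 9 12 3))^4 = (0 13 3 4 12 11 9 14 18)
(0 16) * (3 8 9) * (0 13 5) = (0 16 13 5)(3 8 9) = [16, 1, 2, 8, 4, 0, 6, 7, 9, 3, 10, 11, 12, 5, 14, 15, 13]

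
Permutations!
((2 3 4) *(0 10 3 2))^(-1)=((0 10 3 4))^(-1)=(0 4 3 10)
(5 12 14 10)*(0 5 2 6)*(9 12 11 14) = (0 5 11 14 10 2 6)(9 12) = [5, 1, 6, 3, 4, 11, 0, 7, 8, 12, 2, 14, 9, 13, 10]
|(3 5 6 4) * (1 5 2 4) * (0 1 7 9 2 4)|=14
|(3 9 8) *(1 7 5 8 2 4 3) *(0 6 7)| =12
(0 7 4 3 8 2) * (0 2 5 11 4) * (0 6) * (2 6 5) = (0 7 5 11 4 3 8 2 6) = [7, 1, 6, 8, 3, 11, 0, 5, 2, 9, 10, 4]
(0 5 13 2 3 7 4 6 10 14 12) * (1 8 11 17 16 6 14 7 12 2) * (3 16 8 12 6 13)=(0 5 3 6 10 7 4 14 2 16 13 1 12)(8 11 17)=[5, 12, 16, 6, 14, 3, 10, 4, 11, 9, 7, 17, 0, 1, 2, 15, 13, 8]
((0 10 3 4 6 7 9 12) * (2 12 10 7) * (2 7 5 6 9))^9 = (0 7)(2 5)(3 4 9 10)(6 12) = ((0 5 6 7 2 12)(3 4 9 10))^9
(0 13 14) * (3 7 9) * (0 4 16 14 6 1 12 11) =(0 13 6 1 12 11)(3 7 9)(4 16 14) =[13, 12, 2, 7, 16, 5, 1, 9, 8, 3, 10, 0, 11, 6, 4, 15, 14]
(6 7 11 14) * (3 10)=[0, 1, 2, 10, 4, 5, 7, 11, 8, 9, 3, 14, 12, 13, 6]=(3 10)(6 7 11 14)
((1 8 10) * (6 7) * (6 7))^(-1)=((1 8 10))^(-1)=(1 10 8)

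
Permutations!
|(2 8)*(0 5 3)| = 6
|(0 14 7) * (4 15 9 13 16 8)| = 6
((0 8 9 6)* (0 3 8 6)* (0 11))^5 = ((0 6 3 8 9 11))^5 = (0 11 9 8 3 6)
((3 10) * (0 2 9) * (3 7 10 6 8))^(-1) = (0 9 2)(3 8 6)(7 10)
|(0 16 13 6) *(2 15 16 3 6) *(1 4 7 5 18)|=60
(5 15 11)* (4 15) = (4 15 11 5) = [0, 1, 2, 3, 15, 4, 6, 7, 8, 9, 10, 5, 12, 13, 14, 11]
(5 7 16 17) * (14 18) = (5 7 16 17)(14 18) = [0, 1, 2, 3, 4, 7, 6, 16, 8, 9, 10, 11, 12, 13, 18, 15, 17, 5, 14]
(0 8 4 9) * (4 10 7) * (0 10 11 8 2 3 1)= (0 2 3 1)(4 9 10 7)(8 11)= [2, 0, 3, 1, 9, 5, 6, 4, 11, 10, 7, 8]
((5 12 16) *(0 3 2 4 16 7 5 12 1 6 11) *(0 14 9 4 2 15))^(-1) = (0 15 3)(1 5 7 12 16 4 9 14 11 6)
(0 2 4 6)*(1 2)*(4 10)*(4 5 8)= (0 1 2 10 5 8 4 6)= [1, 2, 10, 3, 6, 8, 0, 7, 4, 9, 5]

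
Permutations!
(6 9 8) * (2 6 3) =(2 6 9 8 3) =[0, 1, 6, 2, 4, 5, 9, 7, 3, 8]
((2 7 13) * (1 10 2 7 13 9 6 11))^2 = (1 2 7 6)(9 11 10 13)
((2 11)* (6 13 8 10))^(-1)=((2 11)(6 13 8 10))^(-1)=(2 11)(6 10 8 13)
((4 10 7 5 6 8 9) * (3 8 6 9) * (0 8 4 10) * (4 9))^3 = ((0 8 3 9 10 7 5 4))^3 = (0 9 5 8 10 4 3 7)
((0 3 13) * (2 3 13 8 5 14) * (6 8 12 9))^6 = ((0 13)(2 3 12 9 6 8 5 14))^6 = (2 5 6 12)(3 14 8 9)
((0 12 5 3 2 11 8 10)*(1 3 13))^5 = (0 3)(1 10)(2 12)(5 11)(8 13)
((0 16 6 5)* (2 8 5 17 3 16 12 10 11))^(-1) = (0 5 8 2 11 10 12)(3 17 6 16)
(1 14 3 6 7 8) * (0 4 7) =(0 4 7 8 1 14 3 6) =[4, 14, 2, 6, 7, 5, 0, 8, 1, 9, 10, 11, 12, 13, 3]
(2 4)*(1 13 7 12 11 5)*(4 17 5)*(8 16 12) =(1 13 7 8 16 12 11 4 2 17 5) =[0, 13, 17, 3, 2, 1, 6, 8, 16, 9, 10, 4, 11, 7, 14, 15, 12, 5]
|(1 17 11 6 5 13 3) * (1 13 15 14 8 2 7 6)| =42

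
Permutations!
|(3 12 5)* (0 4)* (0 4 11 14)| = |(0 11 14)(3 12 5)| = 3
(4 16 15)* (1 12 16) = (1 12 16 15 4) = [0, 12, 2, 3, 1, 5, 6, 7, 8, 9, 10, 11, 16, 13, 14, 4, 15]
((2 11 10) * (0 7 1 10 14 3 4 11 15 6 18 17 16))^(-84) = (0 6 1 17 2)(7 18 10 16 15)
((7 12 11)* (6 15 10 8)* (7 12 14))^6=((6 15 10 8)(7 14)(11 12))^6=(6 10)(8 15)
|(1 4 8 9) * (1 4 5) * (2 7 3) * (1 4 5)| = |(2 7 3)(4 8 9 5)| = 12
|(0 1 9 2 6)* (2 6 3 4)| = 12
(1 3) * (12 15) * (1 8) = (1 3 8)(12 15) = [0, 3, 2, 8, 4, 5, 6, 7, 1, 9, 10, 11, 15, 13, 14, 12]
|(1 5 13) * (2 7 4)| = |(1 5 13)(2 7 4)| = 3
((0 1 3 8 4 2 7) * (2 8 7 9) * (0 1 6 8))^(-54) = ((0 6 8 4)(1 3 7)(2 9))^(-54) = (9)(0 8)(4 6)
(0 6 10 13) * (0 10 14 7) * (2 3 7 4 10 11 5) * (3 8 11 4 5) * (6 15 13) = (0 15 13 4 10 6 14 5 2 8 11 3 7) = [15, 1, 8, 7, 10, 2, 14, 0, 11, 9, 6, 3, 12, 4, 5, 13]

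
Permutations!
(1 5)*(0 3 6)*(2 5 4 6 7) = [3, 4, 5, 7, 6, 1, 0, 2] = (0 3 7 2 5 1 4 6)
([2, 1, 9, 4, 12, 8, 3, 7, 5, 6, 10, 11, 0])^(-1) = (0 12 4 3 6 9 2)(5 8)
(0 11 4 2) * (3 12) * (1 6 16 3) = (0 11 4 2)(1 6 16 3 12) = [11, 6, 0, 12, 2, 5, 16, 7, 8, 9, 10, 4, 1, 13, 14, 15, 3]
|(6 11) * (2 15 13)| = |(2 15 13)(6 11)| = 6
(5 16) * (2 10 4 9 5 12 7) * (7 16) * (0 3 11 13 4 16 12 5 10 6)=(0 3 11 13 4 9 10 16 5 7 2 6)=[3, 1, 6, 11, 9, 7, 0, 2, 8, 10, 16, 13, 12, 4, 14, 15, 5]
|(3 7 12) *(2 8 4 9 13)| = |(2 8 4 9 13)(3 7 12)| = 15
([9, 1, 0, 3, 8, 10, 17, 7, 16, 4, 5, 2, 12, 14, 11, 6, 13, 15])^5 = [13, 1, 16, 3, 11, 10, 15, 7, 2, 14, 5, 8, 12, 9, 4, 17, 0, 6]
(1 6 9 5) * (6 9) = (1 9 5) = [0, 9, 2, 3, 4, 1, 6, 7, 8, 5]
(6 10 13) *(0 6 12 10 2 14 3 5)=[6, 1, 14, 5, 4, 0, 2, 7, 8, 9, 13, 11, 10, 12, 3]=(0 6 2 14 3 5)(10 13 12)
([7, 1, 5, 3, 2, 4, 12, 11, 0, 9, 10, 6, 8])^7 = (0 7 11 6 12 8)(2 5 4)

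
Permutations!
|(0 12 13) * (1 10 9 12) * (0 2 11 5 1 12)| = 9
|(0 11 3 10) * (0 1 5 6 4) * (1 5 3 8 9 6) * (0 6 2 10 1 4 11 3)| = |(0 3 1)(2 10 5 4 6 11 8 9)| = 24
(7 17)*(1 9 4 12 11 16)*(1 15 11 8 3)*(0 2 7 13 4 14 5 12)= [2, 9, 7, 1, 0, 12, 6, 17, 3, 14, 10, 16, 8, 4, 5, 11, 15, 13]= (0 2 7 17 13 4)(1 9 14 5 12 8 3)(11 16 15)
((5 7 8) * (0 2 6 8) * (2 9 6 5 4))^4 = (0 4)(2 9)(5 6)(7 8)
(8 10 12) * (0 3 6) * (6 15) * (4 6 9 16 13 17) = [3, 1, 2, 15, 6, 5, 0, 7, 10, 16, 12, 11, 8, 17, 14, 9, 13, 4] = (0 3 15 9 16 13 17 4 6)(8 10 12)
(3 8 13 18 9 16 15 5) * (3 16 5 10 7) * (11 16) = (3 8 13 18 9 5 11 16 15 10 7) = [0, 1, 2, 8, 4, 11, 6, 3, 13, 5, 7, 16, 12, 18, 14, 10, 15, 17, 9]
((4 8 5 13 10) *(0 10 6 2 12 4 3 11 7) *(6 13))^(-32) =((13)(0 10 3 11 7)(2 12 4 8 5 6))^(-32) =(13)(0 11 10 7 3)(2 5 4)(6 8 12)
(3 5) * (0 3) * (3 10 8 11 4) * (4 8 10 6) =(0 6 4 3 5)(8 11) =[6, 1, 2, 5, 3, 0, 4, 7, 11, 9, 10, 8]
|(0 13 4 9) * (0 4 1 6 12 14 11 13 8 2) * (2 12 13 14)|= |(0 8 12 2)(1 6 13)(4 9)(11 14)|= 12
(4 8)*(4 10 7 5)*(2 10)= (2 10 7 5 4 8)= [0, 1, 10, 3, 8, 4, 6, 5, 2, 9, 7]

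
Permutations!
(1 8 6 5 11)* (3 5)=(1 8 6 3 5 11)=[0, 8, 2, 5, 4, 11, 3, 7, 6, 9, 10, 1]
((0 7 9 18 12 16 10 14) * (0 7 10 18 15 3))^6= (18)(0 3 15 9 7 14 10)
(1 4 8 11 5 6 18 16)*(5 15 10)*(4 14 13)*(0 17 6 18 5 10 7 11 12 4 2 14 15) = (0 17 6 5 18 16 1 15 7 11)(2 14 13)(4 8 12) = [17, 15, 14, 3, 8, 18, 5, 11, 12, 9, 10, 0, 4, 2, 13, 7, 1, 6, 16]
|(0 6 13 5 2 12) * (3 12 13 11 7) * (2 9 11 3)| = 12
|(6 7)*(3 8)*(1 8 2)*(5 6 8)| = 7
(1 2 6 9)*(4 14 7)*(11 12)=(1 2 6 9)(4 14 7)(11 12)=[0, 2, 6, 3, 14, 5, 9, 4, 8, 1, 10, 12, 11, 13, 7]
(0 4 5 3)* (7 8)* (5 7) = (0 4 7 8 5 3) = [4, 1, 2, 0, 7, 3, 6, 8, 5]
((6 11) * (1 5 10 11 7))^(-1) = (1 7 6 11 10 5)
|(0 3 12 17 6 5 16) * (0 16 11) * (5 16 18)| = |(0 3 12 17 6 16 18 5 11)| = 9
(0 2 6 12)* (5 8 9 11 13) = (0 2 6 12)(5 8 9 11 13) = [2, 1, 6, 3, 4, 8, 12, 7, 9, 11, 10, 13, 0, 5]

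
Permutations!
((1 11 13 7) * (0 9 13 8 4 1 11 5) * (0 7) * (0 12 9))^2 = (1 7 8)(4 5 11)(9 12 13)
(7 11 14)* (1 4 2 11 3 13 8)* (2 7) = (1 4 7 3 13 8)(2 11 14) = [0, 4, 11, 13, 7, 5, 6, 3, 1, 9, 10, 14, 12, 8, 2]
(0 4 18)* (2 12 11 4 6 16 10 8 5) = (0 6 16 10 8 5 2 12 11 4 18) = [6, 1, 12, 3, 18, 2, 16, 7, 5, 9, 8, 4, 11, 13, 14, 15, 10, 17, 0]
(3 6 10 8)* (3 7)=(3 6 10 8 7)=[0, 1, 2, 6, 4, 5, 10, 3, 7, 9, 8]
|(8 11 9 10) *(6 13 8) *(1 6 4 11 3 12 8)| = 12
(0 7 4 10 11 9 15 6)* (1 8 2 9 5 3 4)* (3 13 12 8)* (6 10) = (0 7 1 3 4 6)(2 9 15 10 11 5 13 12 8) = [7, 3, 9, 4, 6, 13, 0, 1, 2, 15, 11, 5, 8, 12, 14, 10]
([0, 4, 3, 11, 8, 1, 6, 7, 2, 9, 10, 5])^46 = (1 3 4 11 8 5 2)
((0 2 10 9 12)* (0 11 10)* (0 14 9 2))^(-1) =(2 10 11 12 9 14)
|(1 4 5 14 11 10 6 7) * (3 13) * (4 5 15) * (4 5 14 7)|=|(1 14 11 10 6 4 15 5 7)(3 13)|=18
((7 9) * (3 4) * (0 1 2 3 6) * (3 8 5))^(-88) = ((0 1 2 8 5 3 4 6)(7 9))^(-88) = (9)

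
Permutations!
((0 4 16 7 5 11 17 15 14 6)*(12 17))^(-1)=(0 6 14 15 17 12 11 5 7 16 4)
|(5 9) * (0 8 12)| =|(0 8 12)(5 9)| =6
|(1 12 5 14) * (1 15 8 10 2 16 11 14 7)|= 28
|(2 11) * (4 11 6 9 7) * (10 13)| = 6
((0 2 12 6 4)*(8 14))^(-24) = (14)(0 2 12 6 4)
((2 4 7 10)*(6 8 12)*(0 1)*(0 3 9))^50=(0 3)(1 9)(2 7)(4 10)(6 12 8)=((0 1 3 9)(2 4 7 10)(6 8 12))^50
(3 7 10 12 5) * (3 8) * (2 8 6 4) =(2 8 3 7 10 12 5 6 4) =[0, 1, 8, 7, 2, 6, 4, 10, 3, 9, 12, 11, 5]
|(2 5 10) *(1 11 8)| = |(1 11 8)(2 5 10)| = 3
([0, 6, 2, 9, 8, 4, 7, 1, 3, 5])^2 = (1 7 6)(3 5 8 9 4)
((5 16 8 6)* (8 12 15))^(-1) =(5 6 8 15 12 16)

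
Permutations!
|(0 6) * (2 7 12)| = 6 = |(0 6)(2 7 12)|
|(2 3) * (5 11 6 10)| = 4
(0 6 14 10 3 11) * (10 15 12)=[6, 1, 2, 11, 4, 5, 14, 7, 8, 9, 3, 0, 10, 13, 15, 12]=(0 6 14 15 12 10 3 11)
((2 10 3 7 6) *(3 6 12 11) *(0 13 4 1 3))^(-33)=((0 13 4 1 3 7 12 11)(2 10 6))^(-33)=(0 11 12 7 3 1 4 13)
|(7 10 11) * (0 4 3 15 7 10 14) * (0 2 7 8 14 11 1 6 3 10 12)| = 13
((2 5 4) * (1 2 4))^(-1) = ((1 2 5))^(-1) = (1 5 2)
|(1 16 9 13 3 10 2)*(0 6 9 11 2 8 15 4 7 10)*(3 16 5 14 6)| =90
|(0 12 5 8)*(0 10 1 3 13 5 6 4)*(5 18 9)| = 8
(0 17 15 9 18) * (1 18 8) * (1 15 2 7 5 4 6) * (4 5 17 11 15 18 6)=(0 11 15 9 8 18)(1 6)(2 7 17)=[11, 6, 7, 3, 4, 5, 1, 17, 18, 8, 10, 15, 12, 13, 14, 9, 16, 2, 0]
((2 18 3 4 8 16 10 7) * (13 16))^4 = ((2 18 3 4 8 13 16 10 7))^4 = (2 8 7 4 10 3 16 18 13)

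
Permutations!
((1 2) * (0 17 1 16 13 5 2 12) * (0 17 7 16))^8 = (0 16 5)(1 17 12)(2 7 13)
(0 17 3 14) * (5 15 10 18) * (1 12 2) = (0 17 3 14)(1 12 2)(5 15 10 18) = [17, 12, 1, 14, 4, 15, 6, 7, 8, 9, 18, 11, 2, 13, 0, 10, 16, 3, 5]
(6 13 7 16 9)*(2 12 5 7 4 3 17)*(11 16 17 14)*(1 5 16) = (1 5 7 17 2 12 16 9 6 13 4 3 14 11) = [0, 5, 12, 14, 3, 7, 13, 17, 8, 6, 10, 1, 16, 4, 11, 15, 9, 2]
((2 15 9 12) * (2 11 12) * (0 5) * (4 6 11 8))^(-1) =((0 5)(2 15 9)(4 6 11 12 8))^(-1) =(0 5)(2 9 15)(4 8 12 11 6)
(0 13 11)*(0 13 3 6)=(0 3 6)(11 13)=[3, 1, 2, 6, 4, 5, 0, 7, 8, 9, 10, 13, 12, 11]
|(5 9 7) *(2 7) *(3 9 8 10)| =|(2 7 5 8 10 3 9)| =7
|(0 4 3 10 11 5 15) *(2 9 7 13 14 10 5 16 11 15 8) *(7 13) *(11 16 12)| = 22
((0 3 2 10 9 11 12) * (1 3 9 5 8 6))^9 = (0 9 11 12)(1 2 5 6 3 10 8)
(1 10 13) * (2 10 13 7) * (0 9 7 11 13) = (0 9 7 2 10 11 13 1) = [9, 0, 10, 3, 4, 5, 6, 2, 8, 7, 11, 13, 12, 1]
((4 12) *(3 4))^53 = (3 12 4)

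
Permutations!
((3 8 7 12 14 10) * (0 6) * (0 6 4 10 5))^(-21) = (0 12 3)(4 14 8)(5 7 10)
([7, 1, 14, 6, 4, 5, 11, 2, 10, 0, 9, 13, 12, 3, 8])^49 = [0, 1, 2, 6, 4, 5, 11, 7, 8, 9, 10, 13, 12, 3, 14]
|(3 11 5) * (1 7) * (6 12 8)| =|(1 7)(3 11 5)(6 12 8)| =6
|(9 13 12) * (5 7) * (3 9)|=|(3 9 13 12)(5 7)|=4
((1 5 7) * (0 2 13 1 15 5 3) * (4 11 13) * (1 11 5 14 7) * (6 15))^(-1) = ((0 2 4 5 1 3)(6 15 14 7)(11 13))^(-1) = (0 3 1 5 4 2)(6 7 14 15)(11 13)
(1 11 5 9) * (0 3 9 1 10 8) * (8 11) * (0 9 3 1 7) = (0 1 8 9 10 11 5 7) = [1, 8, 2, 3, 4, 7, 6, 0, 9, 10, 11, 5]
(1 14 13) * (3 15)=(1 14 13)(3 15)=[0, 14, 2, 15, 4, 5, 6, 7, 8, 9, 10, 11, 12, 1, 13, 3]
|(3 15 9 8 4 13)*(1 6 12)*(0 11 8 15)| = |(0 11 8 4 13 3)(1 6 12)(9 15)| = 6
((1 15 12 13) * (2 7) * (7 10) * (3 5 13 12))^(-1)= (1 13 5 3 15)(2 7 10)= ((1 15 3 5 13)(2 10 7))^(-1)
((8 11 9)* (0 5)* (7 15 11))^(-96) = (7 8 9 11 15)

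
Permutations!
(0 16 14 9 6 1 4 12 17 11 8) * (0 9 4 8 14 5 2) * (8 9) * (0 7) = (0 16 5 2 7)(1 9 6)(4 12 17 11 14) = [16, 9, 7, 3, 12, 2, 1, 0, 8, 6, 10, 14, 17, 13, 4, 15, 5, 11]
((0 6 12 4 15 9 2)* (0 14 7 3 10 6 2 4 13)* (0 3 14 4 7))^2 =((0 2 4 15 9 7 14)(3 10 6 12 13))^2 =(0 4 9 14 2 15 7)(3 6 13 10 12)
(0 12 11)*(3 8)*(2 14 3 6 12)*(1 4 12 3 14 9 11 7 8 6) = (14)(0 2 9 11)(1 4 12 7 8)(3 6) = [2, 4, 9, 6, 12, 5, 3, 8, 1, 11, 10, 0, 7, 13, 14]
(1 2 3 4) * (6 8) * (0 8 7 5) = (0 8 6 7 5)(1 2 3 4) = [8, 2, 3, 4, 1, 0, 7, 5, 6]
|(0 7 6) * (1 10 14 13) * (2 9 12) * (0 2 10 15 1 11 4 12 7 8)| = 12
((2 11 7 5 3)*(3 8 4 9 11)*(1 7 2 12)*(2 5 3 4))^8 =(12)(2 9 5)(4 11 8)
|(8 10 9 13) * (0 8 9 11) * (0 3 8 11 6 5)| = |(0 11 3 8 10 6 5)(9 13)| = 14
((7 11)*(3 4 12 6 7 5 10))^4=(3 7)(4 11)(5 12)(6 10)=((3 4 12 6 7 11 5 10))^4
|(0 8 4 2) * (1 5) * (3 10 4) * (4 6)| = 14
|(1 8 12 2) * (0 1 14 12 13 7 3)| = |(0 1 8 13 7 3)(2 14 12)| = 6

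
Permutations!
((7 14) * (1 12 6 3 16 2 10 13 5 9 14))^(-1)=((1 12 6 3 16 2 10 13 5 9 14 7))^(-1)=(1 7 14 9 5 13 10 2 16 3 6 12)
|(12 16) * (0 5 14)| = 6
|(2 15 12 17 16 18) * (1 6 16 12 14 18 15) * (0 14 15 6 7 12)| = 8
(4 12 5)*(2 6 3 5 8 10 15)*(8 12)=(2 6 3 5 4 8 10 15)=[0, 1, 6, 5, 8, 4, 3, 7, 10, 9, 15, 11, 12, 13, 14, 2]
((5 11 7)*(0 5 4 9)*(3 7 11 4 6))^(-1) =(11)(0 9 4 5)(3 6 7)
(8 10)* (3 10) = (3 10 8) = [0, 1, 2, 10, 4, 5, 6, 7, 3, 9, 8]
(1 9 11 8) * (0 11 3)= (0 11 8 1 9 3)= [11, 9, 2, 0, 4, 5, 6, 7, 1, 3, 10, 8]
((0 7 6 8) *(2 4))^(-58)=((0 7 6 8)(2 4))^(-58)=(0 6)(7 8)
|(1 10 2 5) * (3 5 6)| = |(1 10 2 6 3 5)| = 6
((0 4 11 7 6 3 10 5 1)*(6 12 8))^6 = (0 6 4 3 11 10 7 5 12 1 8)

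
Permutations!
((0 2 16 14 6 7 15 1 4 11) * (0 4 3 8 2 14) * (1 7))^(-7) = ((0 14 6 1 3 8 2 16)(4 11)(7 15))^(-7) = (0 14 6 1 3 8 2 16)(4 11)(7 15)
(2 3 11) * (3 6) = (2 6 3 11) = [0, 1, 6, 11, 4, 5, 3, 7, 8, 9, 10, 2]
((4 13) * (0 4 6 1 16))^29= (0 16 1 6 13 4)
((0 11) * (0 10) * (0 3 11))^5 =((3 11 10))^5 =(3 10 11)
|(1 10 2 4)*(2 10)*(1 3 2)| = 3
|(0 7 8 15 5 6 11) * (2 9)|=14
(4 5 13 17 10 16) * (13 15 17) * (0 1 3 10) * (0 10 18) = (0 1 3 18)(4 5 15 17 10 16) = [1, 3, 2, 18, 5, 15, 6, 7, 8, 9, 16, 11, 12, 13, 14, 17, 4, 10, 0]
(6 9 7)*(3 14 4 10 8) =(3 14 4 10 8)(6 9 7) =[0, 1, 2, 14, 10, 5, 9, 6, 3, 7, 8, 11, 12, 13, 4]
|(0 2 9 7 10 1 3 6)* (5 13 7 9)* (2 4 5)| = 9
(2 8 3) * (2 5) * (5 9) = (2 8 3 9 5) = [0, 1, 8, 9, 4, 2, 6, 7, 3, 5]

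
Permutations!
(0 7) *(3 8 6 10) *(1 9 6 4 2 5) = (0 7)(1 9 6 10 3 8 4 2 5) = [7, 9, 5, 8, 2, 1, 10, 0, 4, 6, 3]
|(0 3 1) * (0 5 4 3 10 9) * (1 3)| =|(0 10 9)(1 5 4)| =3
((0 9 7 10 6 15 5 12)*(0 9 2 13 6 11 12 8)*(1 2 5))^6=((0 5 8)(1 2 13 6 15)(7 10 11 12 9))^6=(1 2 13 6 15)(7 10 11 12 9)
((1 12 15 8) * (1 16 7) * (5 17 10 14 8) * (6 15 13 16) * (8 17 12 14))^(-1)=(1 7 16 13 12 5 15 6 8 10 17 14)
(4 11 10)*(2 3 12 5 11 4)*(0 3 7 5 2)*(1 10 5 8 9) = (0 3 12 2 7 8 9 1 10)(5 11) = [3, 10, 7, 12, 4, 11, 6, 8, 9, 1, 0, 5, 2]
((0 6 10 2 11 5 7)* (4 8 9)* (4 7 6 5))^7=(0 8 2 5 9 11 6 7 4 10)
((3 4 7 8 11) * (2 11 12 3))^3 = ((2 11)(3 4 7 8 12))^3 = (2 11)(3 8 4 12 7)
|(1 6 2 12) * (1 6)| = |(2 12 6)| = 3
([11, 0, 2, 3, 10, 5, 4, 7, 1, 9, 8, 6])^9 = (0 6 10 1 11 4 8)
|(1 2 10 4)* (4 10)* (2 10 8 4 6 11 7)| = 4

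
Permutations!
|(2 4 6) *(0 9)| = 6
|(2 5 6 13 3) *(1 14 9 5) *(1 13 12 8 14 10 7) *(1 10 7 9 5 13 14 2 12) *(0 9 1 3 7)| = |(0 9 13 7 10 1)(2 14 5 6 3 12 8)| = 42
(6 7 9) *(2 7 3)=(2 7 9 6 3)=[0, 1, 7, 2, 4, 5, 3, 9, 8, 6]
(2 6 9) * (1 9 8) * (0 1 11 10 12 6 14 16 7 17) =(0 1 9 2 14 16 7 17)(6 8 11 10 12) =[1, 9, 14, 3, 4, 5, 8, 17, 11, 2, 12, 10, 6, 13, 16, 15, 7, 0]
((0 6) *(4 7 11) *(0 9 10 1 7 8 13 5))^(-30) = ((0 6 9 10 1 7 11 4 8 13 5))^(-30) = (0 10 11 13 6 1 4 5 9 7 8)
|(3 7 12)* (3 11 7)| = 3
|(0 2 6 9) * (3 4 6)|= |(0 2 3 4 6 9)|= 6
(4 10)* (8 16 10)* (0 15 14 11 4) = (0 15 14 11 4 8 16 10) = [15, 1, 2, 3, 8, 5, 6, 7, 16, 9, 0, 4, 12, 13, 11, 14, 10]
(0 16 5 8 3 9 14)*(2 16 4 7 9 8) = [4, 1, 16, 8, 7, 2, 6, 9, 3, 14, 10, 11, 12, 13, 0, 15, 5] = (0 4 7 9 14)(2 16 5)(3 8)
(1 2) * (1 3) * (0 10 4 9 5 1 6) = [10, 2, 3, 6, 9, 1, 0, 7, 8, 5, 4] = (0 10 4 9 5 1 2 3 6)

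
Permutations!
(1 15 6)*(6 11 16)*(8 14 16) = [0, 15, 2, 3, 4, 5, 1, 7, 14, 9, 10, 8, 12, 13, 16, 11, 6] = (1 15 11 8 14 16 6)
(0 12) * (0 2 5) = (0 12 2 5) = [12, 1, 5, 3, 4, 0, 6, 7, 8, 9, 10, 11, 2]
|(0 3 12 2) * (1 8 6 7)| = 4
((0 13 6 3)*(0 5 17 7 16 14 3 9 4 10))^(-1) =((0 13 6 9 4 10)(3 5 17 7 16 14))^(-1) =(0 10 4 9 6 13)(3 14 16 7 17 5)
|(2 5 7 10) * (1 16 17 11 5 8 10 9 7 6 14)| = |(1 16 17 11 5 6 14)(2 8 10)(7 9)| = 42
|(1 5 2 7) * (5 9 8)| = 6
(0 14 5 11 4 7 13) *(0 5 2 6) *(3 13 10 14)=(0 3 13 5 11 4 7 10 14 2 6)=[3, 1, 6, 13, 7, 11, 0, 10, 8, 9, 14, 4, 12, 5, 2]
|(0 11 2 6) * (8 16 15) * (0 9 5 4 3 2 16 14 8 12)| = |(0 11 16 15 12)(2 6 9 5 4 3)(8 14)| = 30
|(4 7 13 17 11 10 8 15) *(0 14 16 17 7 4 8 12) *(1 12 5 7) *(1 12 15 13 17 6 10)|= 14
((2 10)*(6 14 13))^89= (2 10)(6 13 14)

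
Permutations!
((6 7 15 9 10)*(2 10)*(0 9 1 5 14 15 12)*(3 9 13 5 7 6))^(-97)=((0 13 5 14 15 1 7 12)(2 10 3 9))^(-97)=(0 12 7 1 15 14 5 13)(2 9 3 10)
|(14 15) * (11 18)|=2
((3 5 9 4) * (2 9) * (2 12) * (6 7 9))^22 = ((2 6 7 9 4 3 5 12))^22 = (2 5 4 7)(3 9 6 12)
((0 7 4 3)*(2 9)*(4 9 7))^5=((0 4 3)(2 7 9))^5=(0 3 4)(2 9 7)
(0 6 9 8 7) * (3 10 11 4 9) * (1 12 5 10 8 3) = (0 6 1 12 5 10 11 4 9 3 8 7) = [6, 12, 2, 8, 9, 10, 1, 0, 7, 3, 11, 4, 5]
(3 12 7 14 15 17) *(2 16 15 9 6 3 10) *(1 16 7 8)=(1 16 15 17 10 2 7 14 9 6 3 12 8)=[0, 16, 7, 12, 4, 5, 3, 14, 1, 6, 2, 11, 8, 13, 9, 17, 15, 10]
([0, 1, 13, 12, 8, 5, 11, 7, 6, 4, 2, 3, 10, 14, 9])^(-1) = [0, 1, 10, 11, 9, 5, 8, 7, 4, 14, 12, 6, 3, 2, 13]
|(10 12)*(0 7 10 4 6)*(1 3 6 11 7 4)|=|(0 4 11 7 10 12 1 3 6)|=9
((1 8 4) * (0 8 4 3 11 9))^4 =(0 9 11 3 8) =((0 8 3 11 9)(1 4))^4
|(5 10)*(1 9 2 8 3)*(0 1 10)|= |(0 1 9 2 8 3 10 5)|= 8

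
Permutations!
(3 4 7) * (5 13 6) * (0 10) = [10, 1, 2, 4, 7, 13, 5, 3, 8, 9, 0, 11, 12, 6] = (0 10)(3 4 7)(5 13 6)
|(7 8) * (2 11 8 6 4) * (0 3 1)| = 6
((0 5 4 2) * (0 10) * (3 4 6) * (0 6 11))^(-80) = ((0 5 11)(2 10 6 3 4))^(-80) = (0 5 11)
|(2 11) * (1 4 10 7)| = |(1 4 10 7)(2 11)| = 4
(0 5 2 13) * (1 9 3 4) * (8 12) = (0 5 2 13)(1 9 3 4)(8 12) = [5, 9, 13, 4, 1, 2, 6, 7, 12, 3, 10, 11, 8, 0]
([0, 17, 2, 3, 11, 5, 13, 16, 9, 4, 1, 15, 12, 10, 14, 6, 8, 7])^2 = [0, 7, 2, 3, 15, 5, 10, 8, 4, 11, 17, 6, 12, 1, 14, 13, 9, 16]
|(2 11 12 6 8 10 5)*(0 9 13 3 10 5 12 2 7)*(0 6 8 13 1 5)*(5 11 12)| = 42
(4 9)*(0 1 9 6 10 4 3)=[1, 9, 2, 0, 6, 5, 10, 7, 8, 3, 4]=(0 1 9 3)(4 6 10)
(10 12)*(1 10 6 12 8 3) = [0, 10, 2, 1, 4, 5, 12, 7, 3, 9, 8, 11, 6] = (1 10 8 3)(6 12)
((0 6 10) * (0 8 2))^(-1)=((0 6 10 8 2))^(-1)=(0 2 8 10 6)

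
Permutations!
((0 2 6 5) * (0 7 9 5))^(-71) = (0 2 6)(5 7 9)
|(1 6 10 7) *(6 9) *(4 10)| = |(1 9 6 4 10 7)| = 6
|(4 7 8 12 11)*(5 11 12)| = 5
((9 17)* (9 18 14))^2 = ((9 17 18 14))^2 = (9 18)(14 17)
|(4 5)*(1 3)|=|(1 3)(4 5)|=2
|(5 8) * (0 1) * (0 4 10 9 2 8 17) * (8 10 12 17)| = |(0 1 4 12 17)(2 10 9)(5 8)| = 30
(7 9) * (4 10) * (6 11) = [0, 1, 2, 3, 10, 5, 11, 9, 8, 7, 4, 6] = (4 10)(6 11)(7 9)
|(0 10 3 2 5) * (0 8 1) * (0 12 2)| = 15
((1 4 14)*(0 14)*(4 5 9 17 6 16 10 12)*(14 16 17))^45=(1 5 9 14)(6 17)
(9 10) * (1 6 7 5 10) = (1 6 7 5 10 9) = [0, 6, 2, 3, 4, 10, 7, 5, 8, 1, 9]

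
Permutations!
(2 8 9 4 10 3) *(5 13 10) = (2 8 9 4 5 13 10 3) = [0, 1, 8, 2, 5, 13, 6, 7, 9, 4, 3, 11, 12, 10]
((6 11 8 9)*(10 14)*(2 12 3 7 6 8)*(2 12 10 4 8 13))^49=((2 10 14 4 8 9 13)(3 7 6 11 12))^49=(14)(3 12 11 6 7)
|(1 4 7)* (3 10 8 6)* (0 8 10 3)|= 3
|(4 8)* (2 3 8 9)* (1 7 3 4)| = |(1 7 3 8)(2 4 9)| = 12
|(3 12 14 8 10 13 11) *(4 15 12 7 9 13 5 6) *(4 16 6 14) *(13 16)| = 84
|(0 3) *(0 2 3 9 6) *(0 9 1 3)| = 4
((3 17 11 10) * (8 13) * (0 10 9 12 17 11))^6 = (0 17 12 9 11 3 10)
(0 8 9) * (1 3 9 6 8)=(0 1 3 9)(6 8)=[1, 3, 2, 9, 4, 5, 8, 7, 6, 0]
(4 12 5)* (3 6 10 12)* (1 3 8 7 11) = (1 3 6 10 12 5 4 8 7 11) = [0, 3, 2, 6, 8, 4, 10, 11, 7, 9, 12, 1, 5]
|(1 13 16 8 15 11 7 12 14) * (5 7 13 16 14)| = 21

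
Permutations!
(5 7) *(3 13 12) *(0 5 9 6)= (0 5 7 9 6)(3 13 12)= [5, 1, 2, 13, 4, 7, 0, 9, 8, 6, 10, 11, 3, 12]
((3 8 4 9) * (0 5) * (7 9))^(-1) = (0 5)(3 9 7 4 8) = ((0 5)(3 8 4 7 9))^(-1)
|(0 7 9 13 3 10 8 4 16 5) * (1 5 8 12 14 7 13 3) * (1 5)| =6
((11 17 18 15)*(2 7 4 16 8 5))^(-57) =((2 7 4 16 8 5)(11 17 18 15))^(-57) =(2 16)(4 5)(7 8)(11 15 18 17)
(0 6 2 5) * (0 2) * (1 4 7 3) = (0 6)(1 4 7 3)(2 5) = [6, 4, 5, 1, 7, 2, 0, 3]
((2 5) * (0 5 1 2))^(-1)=(0 5)(1 2)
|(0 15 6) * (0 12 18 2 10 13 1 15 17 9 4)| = 8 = |(0 17 9 4)(1 15 6 12 18 2 10 13)|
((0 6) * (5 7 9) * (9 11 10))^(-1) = ((0 6)(5 7 11 10 9))^(-1) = (0 6)(5 9 10 11 7)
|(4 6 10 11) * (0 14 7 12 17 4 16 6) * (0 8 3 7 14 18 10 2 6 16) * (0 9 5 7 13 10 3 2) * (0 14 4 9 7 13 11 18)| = |(2 6 14 4 8)(3 11 7 12 17 9 5 13 10 18)| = 10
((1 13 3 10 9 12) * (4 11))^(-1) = (1 12 9 10 3 13)(4 11)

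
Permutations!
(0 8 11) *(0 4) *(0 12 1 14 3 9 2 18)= [8, 14, 18, 9, 12, 5, 6, 7, 11, 2, 10, 4, 1, 13, 3, 15, 16, 17, 0]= (0 8 11 4 12 1 14 3 9 2 18)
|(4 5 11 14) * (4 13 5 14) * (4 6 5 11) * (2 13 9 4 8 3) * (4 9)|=|(2 13 11 6 5 8 3)(4 14)|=14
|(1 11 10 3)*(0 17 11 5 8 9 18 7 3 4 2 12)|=7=|(0 17 11 10 4 2 12)(1 5 8 9 18 7 3)|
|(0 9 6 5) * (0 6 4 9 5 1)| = 4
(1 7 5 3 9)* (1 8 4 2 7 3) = [0, 3, 7, 9, 2, 1, 6, 5, 4, 8] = (1 3 9 8 4 2 7 5)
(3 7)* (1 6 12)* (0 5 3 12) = (0 5 3 7 12 1 6) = [5, 6, 2, 7, 4, 3, 0, 12, 8, 9, 10, 11, 1]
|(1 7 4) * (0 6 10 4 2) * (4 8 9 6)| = 20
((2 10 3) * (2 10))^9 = (3 10)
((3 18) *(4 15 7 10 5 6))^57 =(3 18)(4 10)(5 15)(6 7)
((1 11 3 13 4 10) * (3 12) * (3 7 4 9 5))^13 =(1 11 12 7 4 10)(3 13 9 5)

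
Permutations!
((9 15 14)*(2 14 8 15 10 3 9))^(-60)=(15)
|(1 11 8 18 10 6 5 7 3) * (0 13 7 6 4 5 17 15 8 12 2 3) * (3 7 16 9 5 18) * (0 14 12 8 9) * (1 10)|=420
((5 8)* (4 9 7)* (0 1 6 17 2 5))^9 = (0 6 2 8 1 17 5)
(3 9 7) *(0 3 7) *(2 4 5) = [3, 1, 4, 9, 5, 2, 6, 7, 8, 0] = (0 3 9)(2 4 5)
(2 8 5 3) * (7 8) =(2 7 8 5 3) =[0, 1, 7, 2, 4, 3, 6, 8, 5]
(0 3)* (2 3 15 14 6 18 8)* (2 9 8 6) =(0 15 14 2 3)(6 18)(8 9) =[15, 1, 3, 0, 4, 5, 18, 7, 9, 8, 10, 11, 12, 13, 2, 14, 16, 17, 6]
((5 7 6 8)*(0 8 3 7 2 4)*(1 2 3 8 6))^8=(0 4 2 1 7 3 5 8 6)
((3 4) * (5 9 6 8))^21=(3 4)(5 9 6 8)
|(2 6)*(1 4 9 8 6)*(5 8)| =|(1 4 9 5 8 6 2)| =7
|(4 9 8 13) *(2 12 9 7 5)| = |(2 12 9 8 13 4 7 5)| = 8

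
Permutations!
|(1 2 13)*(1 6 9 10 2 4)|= 10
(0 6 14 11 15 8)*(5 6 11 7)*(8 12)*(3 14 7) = (0 11 15 12 8)(3 14)(5 6 7) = [11, 1, 2, 14, 4, 6, 7, 5, 0, 9, 10, 15, 8, 13, 3, 12]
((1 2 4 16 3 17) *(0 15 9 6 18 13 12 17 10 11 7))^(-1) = (0 7 11 10 3 16 4 2 1 17 12 13 18 6 9 15) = ((0 15 9 6 18 13 12 17 1 2 4 16 3 10 11 7))^(-1)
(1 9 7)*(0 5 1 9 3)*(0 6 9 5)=(1 3 6 9 7 5)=[0, 3, 2, 6, 4, 1, 9, 5, 8, 7]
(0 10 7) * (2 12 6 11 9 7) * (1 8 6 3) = (0 10 2 12 3 1 8 6 11 9 7) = [10, 8, 12, 1, 4, 5, 11, 0, 6, 7, 2, 9, 3]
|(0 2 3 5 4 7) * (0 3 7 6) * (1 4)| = |(0 2 7 3 5 1 4 6)| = 8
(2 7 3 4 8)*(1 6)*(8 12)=[0, 6, 7, 4, 12, 5, 1, 3, 2, 9, 10, 11, 8]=(1 6)(2 7 3 4 12 8)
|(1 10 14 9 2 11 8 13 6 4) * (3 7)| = |(1 10 14 9 2 11 8 13 6 4)(3 7)| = 10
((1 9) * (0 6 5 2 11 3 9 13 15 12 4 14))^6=((0 6 5 2 11 3 9 1 13 15 12 4 14))^6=(0 9 14 3 4 11 12 2 15 5 13 6 1)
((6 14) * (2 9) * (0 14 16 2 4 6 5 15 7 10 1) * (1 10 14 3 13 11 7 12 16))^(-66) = ((0 3 13 11 7 14 5 15 12 16 2 9 4 6 1))^(-66) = (0 16 11 4 5)(1 12 13 9 14)(2 7 6 15 3)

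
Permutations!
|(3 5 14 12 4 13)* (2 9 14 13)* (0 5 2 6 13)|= 8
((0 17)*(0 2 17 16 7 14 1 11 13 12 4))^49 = (0 1 4 14 12 7 13 16 11)(2 17)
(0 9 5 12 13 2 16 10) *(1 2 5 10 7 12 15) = [9, 2, 16, 3, 4, 15, 6, 12, 8, 10, 0, 11, 13, 5, 14, 1, 7] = (0 9 10)(1 2 16 7 12 13 5 15)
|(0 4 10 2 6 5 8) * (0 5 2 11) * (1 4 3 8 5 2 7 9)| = |(0 3 8 2 6 7 9 1 4 10 11)| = 11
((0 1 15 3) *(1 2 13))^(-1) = ((0 2 13 1 15 3))^(-1) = (0 3 15 1 13 2)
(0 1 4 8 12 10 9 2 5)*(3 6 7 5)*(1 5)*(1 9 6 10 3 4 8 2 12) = (0 5)(1 8)(2 4)(3 10 6 7 9 12) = [5, 8, 4, 10, 2, 0, 7, 9, 1, 12, 6, 11, 3]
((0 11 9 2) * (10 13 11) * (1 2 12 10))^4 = ((0 1 2)(9 12 10 13 11))^4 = (0 1 2)(9 11 13 10 12)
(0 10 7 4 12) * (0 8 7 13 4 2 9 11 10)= (2 9 11 10 13 4 12 8 7)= [0, 1, 9, 3, 12, 5, 6, 2, 7, 11, 13, 10, 8, 4]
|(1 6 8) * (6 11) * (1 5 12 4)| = 7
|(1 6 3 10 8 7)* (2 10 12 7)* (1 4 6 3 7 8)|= |(1 3 12 8 2 10)(4 6 7)|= 6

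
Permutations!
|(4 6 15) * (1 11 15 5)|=|(1 11 15 4 6 5)|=6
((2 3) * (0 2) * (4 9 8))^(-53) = (0 2 3)(4 9 8)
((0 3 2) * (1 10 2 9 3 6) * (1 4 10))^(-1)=(0 2 10 4 6)(3 9)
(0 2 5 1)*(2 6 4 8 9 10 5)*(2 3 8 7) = (0 6 4 7 2 3 8 9 10 5 1) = [6, 0, 3, 8, 7, 1, 4, 2, 9, 10, 5]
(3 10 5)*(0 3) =(0 3 10 5) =[3, 1, 2, 10, 4, 0, 6, 7, 8, 9, 5]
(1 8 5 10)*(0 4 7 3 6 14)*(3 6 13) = (0 4 7 6 14)(1 8 5 10)(3 13) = [4, 8, 2, 13, 7, 10, 14, 6, 5, 9, 1, 11, 12, 3, 0]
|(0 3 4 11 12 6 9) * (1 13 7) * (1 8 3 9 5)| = |(0 9)(1 13 7 8 3 4 11 12 6 5)| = 10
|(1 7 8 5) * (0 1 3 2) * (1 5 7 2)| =10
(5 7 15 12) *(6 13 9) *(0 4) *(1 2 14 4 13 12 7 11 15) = (0 13 9 6 12 5 11 15 7 1 2 14 4) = [13, 2, 14, 3, 0, 11, 12, 1, 8, 6, 10, 15, 5, 9, 4, 7]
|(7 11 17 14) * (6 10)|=|(6 10)(7 11 17 14)|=4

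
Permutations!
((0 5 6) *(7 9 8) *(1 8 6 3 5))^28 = ((0 1 8 7 9 6)(3 5))^28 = (0 9 8)(1 6 7)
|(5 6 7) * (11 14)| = |(5 6 7)(11 14)| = 6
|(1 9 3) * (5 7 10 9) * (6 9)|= |(1 5 7 10 6 9 3)|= 7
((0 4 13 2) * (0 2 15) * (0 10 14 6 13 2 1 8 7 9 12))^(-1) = ((0 4 2 1 8 7 9 12)(6 13 15 10 14))^(-1) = (0 12 9 7 8 1 2 4)(6 14 10 15 13)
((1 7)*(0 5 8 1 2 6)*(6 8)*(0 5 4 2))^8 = (0 2 1)(4 8 7)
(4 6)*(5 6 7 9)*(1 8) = (1 8)(4 7 9 5 6) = [0, 8, 2, 3, 7, 6, 4, 9, 1, 5]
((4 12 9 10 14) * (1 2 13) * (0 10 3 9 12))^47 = ((0 10 14 4)(1 2 13)(3 9))^47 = (0 4 14 10)(1 13 2)(3 9)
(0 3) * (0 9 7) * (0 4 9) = (0 3)(4 9 7) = [3, 1, 2, 0, 9, 5, 6, 4, 8, 7]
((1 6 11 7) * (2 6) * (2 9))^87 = ((1 9 2 6 11 7))^87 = (1 6)(2 7)(9 11)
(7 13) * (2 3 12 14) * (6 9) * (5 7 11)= (2 3 12 14)(5 7 13 11)(6 9)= [0, 1, 3, 12, 4, 7, 9, 13, 8, 6, 10, 5, 14, 11, 2]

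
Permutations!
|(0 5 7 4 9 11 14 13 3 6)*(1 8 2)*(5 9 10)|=84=|(0 9 11 14 13 3 6)(1 8 2)(4 10 5 7)|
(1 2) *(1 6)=(1 2 6)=[0, 2, 6, 3, 4, 5, 1]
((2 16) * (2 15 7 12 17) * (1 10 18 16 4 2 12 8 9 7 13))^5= (1 13 15 16 18 10)(2 4)(7 9 8)(12 17)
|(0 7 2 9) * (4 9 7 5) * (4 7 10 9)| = |(0 5 7 2 10 9)| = 6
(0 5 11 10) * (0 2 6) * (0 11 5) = (2 6 11 10) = [0, 1, 6, 3, 4, 5, 11, 7, 8, 9, 2, 10]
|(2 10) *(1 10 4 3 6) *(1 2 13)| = 12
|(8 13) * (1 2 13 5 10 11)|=7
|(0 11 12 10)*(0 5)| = 5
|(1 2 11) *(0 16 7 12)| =|(0 16 7 12)(1 2 11)| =12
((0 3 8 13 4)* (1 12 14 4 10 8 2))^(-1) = (0 4 14 12 1 2 3)(8 10 13)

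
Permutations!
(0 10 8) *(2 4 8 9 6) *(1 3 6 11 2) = (0 10 9 11 2 4 8)(1 3 6) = [10, 3, 4, 6, 8, 5, 1, 7, 0, 11, 9, 2]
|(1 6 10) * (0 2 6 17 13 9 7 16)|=|(0 2 6 10 1 17 13 9 7 16)|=10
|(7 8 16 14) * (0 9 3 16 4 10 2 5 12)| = 12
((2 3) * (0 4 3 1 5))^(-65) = (0 4 3 2 1 5) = ((0 4 3 2 1 5))^(-65)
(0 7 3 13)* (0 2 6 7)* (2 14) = [0, 1, 6, 13, 4, 5, 7, 3, 8, 9, 10, 11, 12, 14, 2] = (2 6 7 3 13 14)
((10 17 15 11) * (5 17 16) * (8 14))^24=(17)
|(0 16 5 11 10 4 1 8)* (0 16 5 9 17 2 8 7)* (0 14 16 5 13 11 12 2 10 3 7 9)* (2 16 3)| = 120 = |(0 13 11 2 8 5 12 16)(1 9 17 10 4)(3 7 14)|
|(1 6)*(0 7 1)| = |(0 7 1 6)| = 4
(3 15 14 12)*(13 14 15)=(15)(3 13 14 12)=[0, 1, 2, 13, 4, 5, 6, 7, 8, 9, 10, 11, 3, 14, 12, 15]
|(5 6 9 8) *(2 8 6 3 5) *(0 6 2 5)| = 7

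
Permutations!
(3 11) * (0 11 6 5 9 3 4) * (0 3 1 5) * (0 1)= (0 11 4 3 6 1 5 9)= [11, 5, 2, 6, 3, 9, 1, 7, 8, 0, 10, 4]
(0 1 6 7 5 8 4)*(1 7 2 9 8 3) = (0 7 5 3 1 6 2 9 8 4) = [7, 6, 9, 1, 0, 3, 2, 5, 4, 8]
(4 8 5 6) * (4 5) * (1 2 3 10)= [0, 2, 3, 10, 8, 6, 5, 7, 4, 9, 1]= (1 2 3 10)(4 8)(5 6)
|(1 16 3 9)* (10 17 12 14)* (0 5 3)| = |(0 5 3 9 1 16)(10 17 12 14)| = 12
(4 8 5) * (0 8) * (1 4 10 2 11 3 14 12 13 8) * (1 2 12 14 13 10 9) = (14)(0 2 11 3 13 8 5 9 1 4)(10 12) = [2, 4, 11, 13, 0, 9, 6, 7, 5, 1, 12, 3, 10, 8, 14]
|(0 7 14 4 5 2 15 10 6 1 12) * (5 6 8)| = 35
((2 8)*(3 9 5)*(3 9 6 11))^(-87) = (11)(2 8)(5 9)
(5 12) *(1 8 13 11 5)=(1 8 13 11 5 12)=[0, 8, 2, 3, 4, 12, 6, 7, 13, 9, 10, 5, 1, 11]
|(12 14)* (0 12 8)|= 4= |(0 12 14 8)|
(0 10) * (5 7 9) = (0 10)(5 7 9) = [10, 1, 2, 3, 4, 7, 6, 9, 8, 5, 0]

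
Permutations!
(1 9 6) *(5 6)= (1 9 5 6)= [0, 9, 2, 3, 4, 6, 1, 7, 8, 5]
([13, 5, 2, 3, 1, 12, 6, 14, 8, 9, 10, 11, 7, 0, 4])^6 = (14)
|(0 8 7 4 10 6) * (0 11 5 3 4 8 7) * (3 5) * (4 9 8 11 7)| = 9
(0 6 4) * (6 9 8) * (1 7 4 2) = [9, 7, 1, 3, 0, 5, 2, 4, 6, 8] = (0 9 8 6 2 1 7 4)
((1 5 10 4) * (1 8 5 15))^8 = ((1 15)(4 8 5 10))^8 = (15)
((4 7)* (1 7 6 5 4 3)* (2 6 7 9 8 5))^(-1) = (1 3 7 4 5 8 9)(2 6)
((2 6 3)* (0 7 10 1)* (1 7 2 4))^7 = ((0 2 6 3 4 1)(7 10))^7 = (0 2 6 3 4 1)(7 10)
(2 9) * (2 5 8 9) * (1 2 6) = [0, 2, 6, 3, 4, 8, 1, 7, 9, 5] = (1 2 6)(5 8 9)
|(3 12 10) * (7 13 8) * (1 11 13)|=|(1 11 13 8 7)(3 12 10)|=15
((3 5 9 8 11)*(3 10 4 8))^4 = (11)(3 5 9)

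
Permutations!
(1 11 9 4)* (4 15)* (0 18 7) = (0 18 7)(1 11 9 15 4) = [18, 11, 2, 3, 1, 5, 6, 0, 8, 15, 10, 9, 12, 13, 14, 4, 16, 17, 7]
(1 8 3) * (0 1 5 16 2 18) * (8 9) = (0 1 9 8 3 5 16 2 18) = [1, 9, 18, 5, 4, 16, 6, 7, 3, 8, 10, 11, 12, 13, 14, 15, 2, 17, 0]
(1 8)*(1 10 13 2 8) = (2 8 10 13) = [0, 1, 8, 3, 4, 5, 6, 7, 10, 9, 13, 11, 12, 2]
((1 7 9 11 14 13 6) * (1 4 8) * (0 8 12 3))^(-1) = ((0 8 1 7 9 11 14 13 6 4 12 3))^(-1) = (0 3 12 4 6 13 14 11 9 7 1 8)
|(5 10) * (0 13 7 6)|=4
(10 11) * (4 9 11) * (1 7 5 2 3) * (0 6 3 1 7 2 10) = (0 6 3 7 5 10 4 9 11)(1 2) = [6, 2, 1, 7, 9, 10, 3, 5, 8, 11, 4, 0]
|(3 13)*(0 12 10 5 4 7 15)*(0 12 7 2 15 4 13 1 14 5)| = 35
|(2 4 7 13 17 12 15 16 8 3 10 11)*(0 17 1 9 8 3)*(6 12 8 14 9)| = 12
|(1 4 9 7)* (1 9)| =2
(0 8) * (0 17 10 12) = [8, 1, 2, 3, 4, 5, 6, 7, 17, 9, 12, 11, 0, 13, 14, 15, 16, 10] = (0 8 17 10 12)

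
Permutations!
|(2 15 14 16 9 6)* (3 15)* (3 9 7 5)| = 6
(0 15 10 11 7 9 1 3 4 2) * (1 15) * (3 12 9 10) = (0 1 12 9 15 3 4 2)(7 10 11) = [1, 12, 0, 4, 2, 5, 6, 10, 8, 15, 11, 7, 9, 13, 14, 3]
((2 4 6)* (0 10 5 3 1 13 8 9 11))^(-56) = (0 9 13 3 10 11 8 1 5)(2 4 6)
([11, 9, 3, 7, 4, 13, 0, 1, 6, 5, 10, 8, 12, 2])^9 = (0 11 8 6)(1 5 2 7 9 13 3)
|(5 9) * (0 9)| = 3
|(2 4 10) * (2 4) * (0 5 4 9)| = |(0 5 4 10 9)| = 5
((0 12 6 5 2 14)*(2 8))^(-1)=((0 12 6 5 8 2 14))^(-1)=(0 14 2 8 5 6 12)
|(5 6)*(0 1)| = |(0 1)(5 6)| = 2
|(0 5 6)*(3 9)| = 6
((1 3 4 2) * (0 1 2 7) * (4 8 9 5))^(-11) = (0 5 3 7 9 1 4 8)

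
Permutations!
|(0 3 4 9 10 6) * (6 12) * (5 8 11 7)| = 28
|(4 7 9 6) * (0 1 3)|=12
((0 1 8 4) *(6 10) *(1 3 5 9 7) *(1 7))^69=(0 4 8 1 9 5 3)(6 10)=((0 3 5 9 1 8 4)(6 10))^69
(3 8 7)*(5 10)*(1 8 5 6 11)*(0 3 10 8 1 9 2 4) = (0 3 5 8 7 10 6 11 9 2 4) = [3, 1, 4, 5, 0, 8, 11, 10, 7, 2, 6, 9]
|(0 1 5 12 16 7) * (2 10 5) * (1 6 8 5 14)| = 28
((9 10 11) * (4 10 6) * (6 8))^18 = (11)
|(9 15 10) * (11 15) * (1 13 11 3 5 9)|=15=|(1 13 11 15 10)(3 5 9)|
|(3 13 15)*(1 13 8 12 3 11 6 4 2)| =|(1 13 15 11 6 4 2)(3 8 12)| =21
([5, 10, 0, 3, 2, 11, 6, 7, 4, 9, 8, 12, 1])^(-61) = (0 11 1 8 2 5 12 10 4)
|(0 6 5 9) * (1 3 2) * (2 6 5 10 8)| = 6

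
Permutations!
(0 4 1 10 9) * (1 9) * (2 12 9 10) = [4, 2, 12, 3, 10, 5, 6, 7, 8, 0, 1, 11, 9] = (0 4 10 1 2 12 9)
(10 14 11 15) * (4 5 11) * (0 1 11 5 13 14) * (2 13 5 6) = (0 1 11 15 10)(2 13 14 4 5 6) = [1, 11, 13, 3, 5, 6, 2, 7, 8, 9, 0, 15, 12, 14, 4, 10]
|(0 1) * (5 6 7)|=6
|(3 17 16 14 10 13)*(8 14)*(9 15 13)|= |(3 17 16 8 14 10 9 15 13)|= 9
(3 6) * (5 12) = (3 6)(5 12) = [0, 1, 2, 6, 4, 12, 3, 7, 8, 9, 10, 11, 5]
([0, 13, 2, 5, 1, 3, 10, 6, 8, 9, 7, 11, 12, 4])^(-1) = (1 4 13)(3 5)(6 7 10)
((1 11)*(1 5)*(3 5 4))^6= (1 11 4 3 5)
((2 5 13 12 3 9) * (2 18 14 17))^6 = (2 18 12)(3 5 14)(9 13 17)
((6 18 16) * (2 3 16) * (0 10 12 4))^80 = ((0 10 12 4)(2 3 16 6 18))^80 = (18)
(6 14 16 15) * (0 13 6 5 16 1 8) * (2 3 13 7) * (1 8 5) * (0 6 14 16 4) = (0 7 2 3 13 14 8 6 16 15 1 5 4) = [7, 5, 3, 13, 0, 4, 16, 2, 6, 9, 10, 11, 12, 14, 8, 1, 15]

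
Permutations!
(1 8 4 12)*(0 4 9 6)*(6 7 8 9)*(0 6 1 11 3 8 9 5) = (0 4 12 11 3 8 1 5)(7 9) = [4, 5, 2, 8, 12, 0, 6, 9, 1, 7, 10, 3, 11]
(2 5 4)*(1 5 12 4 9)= (1 5 9)(2 12 4)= [0, 5, 12, 3, 2, 9, 6, 7, 8, 1, 10, 11, 4]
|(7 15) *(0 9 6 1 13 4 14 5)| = |(0 9 6 1 13 4 14 5)(7 15)| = 8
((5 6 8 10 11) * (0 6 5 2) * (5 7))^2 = ((0 6 8 10 11 2)(5 7))^2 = (0 8 11)(2 6 10)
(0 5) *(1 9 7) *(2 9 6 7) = (0 5)(1 6 7)(2 9) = [5, 6, 9, 3, 4, 0, 7, 1, 8, 2]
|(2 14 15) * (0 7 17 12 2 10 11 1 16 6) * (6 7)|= 10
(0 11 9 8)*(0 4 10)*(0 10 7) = (0 11 9 8 4 7) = [11, 1, 2, 3, 7, 5, 6, 0, 4, 8, 10, 9]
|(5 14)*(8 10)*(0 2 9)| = 6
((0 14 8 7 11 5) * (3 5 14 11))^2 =(0 14 7 5 11 8 3) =((0 11 14 8 7 3 5))^2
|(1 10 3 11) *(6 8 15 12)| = 4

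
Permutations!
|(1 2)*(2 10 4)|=|(1 10 4 2)|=4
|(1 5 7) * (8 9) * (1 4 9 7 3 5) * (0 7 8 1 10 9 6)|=|(0 7 4 6)(1 10 9)(3 5)|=12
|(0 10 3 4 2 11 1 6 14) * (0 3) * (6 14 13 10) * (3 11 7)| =|(0 6 13 10)(1 14 11)(2 7 3 4)| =12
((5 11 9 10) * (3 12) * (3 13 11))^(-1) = ((3 12 13 11 9 10 5))^(-1) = (3 5 10 9 11 13 12)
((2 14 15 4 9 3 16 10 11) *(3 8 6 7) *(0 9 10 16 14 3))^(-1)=((16)(0 9 8 6 7)(2 3 14 15 4 10 11))^(-1)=(16)(0 7 6 8 9)(2 11 10 4 15 14 3)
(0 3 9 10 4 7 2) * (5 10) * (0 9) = (0 3)(2 9 5 10 4 7) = [3, 1, 9, 0, 7, 10, 6, 2, 8, 5, 4]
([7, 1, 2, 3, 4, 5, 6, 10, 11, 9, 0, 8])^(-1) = [10, 1, 2, 3, 4, 5, 6, 0, 11, 9, 7, 8]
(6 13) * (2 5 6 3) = [0, 1, 5, 2, 4, 6, 13, 7, 8, 9, 10, 11, 12, 3] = (2 5 6 13 3)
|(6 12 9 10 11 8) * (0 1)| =6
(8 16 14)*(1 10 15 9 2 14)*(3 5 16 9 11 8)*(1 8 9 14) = (1 10 15 11 9 2)(3 5 16 8 14) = [0, 10, 1, 5, 4, 16, 6, 7, 14, 2, 15, 9, 12, 13, 3, 11, 8]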